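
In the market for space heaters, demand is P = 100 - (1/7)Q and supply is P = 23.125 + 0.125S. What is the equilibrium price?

Set the two price expressions equal: 100 - (1/7)Q = 23.125 + 0.125Q.
76.875 = (15/56)Q, so Q* = 287.
P* = 100 − (1/7)(287) = 59.

P* = 59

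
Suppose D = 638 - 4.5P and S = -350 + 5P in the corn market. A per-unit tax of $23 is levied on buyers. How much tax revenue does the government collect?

Tax revenue = 50485/19

Pre-tax equilibrium: P* = 104, Q* = 170.
Tax on buyers shifts demand to D = 638 − 4.5(P + 23) = 534.5 - 4.5P.
534.5 - 4.5P = -350 + 5P gives seller price Ps = 1769/19; buyers pay Pb = 1769/19 + 23 = 2206/19.
New quantity: Q = 638 − 4.5(2206/19) = 2195/19.
Revenue = 23 × 2195/19 = 50485/19.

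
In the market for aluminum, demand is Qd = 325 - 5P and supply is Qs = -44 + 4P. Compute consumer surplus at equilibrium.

Consumer surplus = 1440

Equilibrium: 325 - 5P = -44 + 4P gives P* = 41, Q* = 120.
Demand choke price (Qd = 0): P = 65.
CS = ½(65 − 41)(120) = 1440.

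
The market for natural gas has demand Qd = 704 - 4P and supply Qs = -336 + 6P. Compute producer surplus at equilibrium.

Equilibrium: 704 - 4P = -336 + 6P gives P* = 104, Q* = 288.
Supply starts at P = 56 (where Qs = 0).
PS = ½(104 − 56)(288) = 6912.

Producer surplus = 6912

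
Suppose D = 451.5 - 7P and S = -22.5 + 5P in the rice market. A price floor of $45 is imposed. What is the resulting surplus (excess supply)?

Surplus = 66

Equilibrium price would be P* = 39.5, so the floor at 45 binds.
At P = 45: D = 136.5, S = 202.5.
Surplus = 202.5 − 136.5 = 66.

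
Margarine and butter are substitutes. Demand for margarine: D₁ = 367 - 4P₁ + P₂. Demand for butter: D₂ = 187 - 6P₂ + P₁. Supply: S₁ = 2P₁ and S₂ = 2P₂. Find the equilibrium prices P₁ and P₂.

P₁ = 3123/47, P₂ = 1489/47

Market 1: 367 - 4P₁ + P₂ = 2P₁ → 6P₁ - P₂ = 367.
Market 2: 8P₂ - P₁ = 187.
Eliminating P₂: 8×(1) + 1×(2) gives 47P₁ = 3123, so P₁ = 3123/47.
Back-substitute into (2): P₂ = (187 + 1×3123/47) / 8 = 1489/47.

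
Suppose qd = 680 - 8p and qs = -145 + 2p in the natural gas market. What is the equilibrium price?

Set qd = qs: 680 - 8p = -145 + 2p.
825 = 10p, so p* = 82.5.
q* = 680 − 8(82.5) = 20.

p* = 82.5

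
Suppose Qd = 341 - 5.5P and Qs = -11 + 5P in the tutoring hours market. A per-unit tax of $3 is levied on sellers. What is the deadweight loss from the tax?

Pre-tax equilibrium: P* = 704/21, Q* = 3289/21.
Tax on sellers shifts supply to Qs = -11 + 5(P − 3) = -26 + 5P.
341 - 5.5P = -26 + 5P gives buyer price Pb = 734/21; sellers receive Ps = 734/21 − 3 = 671/21.
New quantity: Q = 341 − 5.5(734/21) = 3124/21.
DWL = ½ × 3 × (3289/21 − 3124/21) = 165/14.

Deadweight loss = 165/14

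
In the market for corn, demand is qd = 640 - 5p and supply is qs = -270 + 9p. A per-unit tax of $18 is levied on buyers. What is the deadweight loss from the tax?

Deadweight loss = 3645/7

Pre-tax equilibrium: p* = 65, q* = 315.
Tax on buyers shifts demand to qd = 640 − 5(p + 18) = 550 - 5p.
550 - 5p = -270 + 9p gives seller price ps = 410/7; buyers pay pb = 410/7 + 18 = 536/7.
New quantity: q = 640 − 5(536/7) = 1800/7.
DWL = ½ × 18 × (315 − 1800/7) = 3645/7.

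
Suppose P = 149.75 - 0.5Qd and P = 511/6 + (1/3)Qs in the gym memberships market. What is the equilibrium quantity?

Set the two price expressions equal: 149.75 - 0.5Q = 511/6 + (1/3)Q.
775/12 = (5/6)Q, so Q* = 77.5.
P* = 149.75 − (0.5)(77.5) = 111.

Q* = 77.5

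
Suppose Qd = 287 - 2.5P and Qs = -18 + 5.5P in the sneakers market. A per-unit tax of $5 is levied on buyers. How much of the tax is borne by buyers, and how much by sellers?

Buyers bear $3.4375, sellers bear $1.5625

Pre-tax equilibrium: P* = 38.125, Q* = 191.6875.
Tax on buyers shifts demand to Qd = 287 − 2.5(P + 5) = 274.5 - 2.5P.
274.5 - 2.5P = -18 + 5.5P gives seller price Ps = 36.5625; buyers pay Pb = 36.5625 + 5 = 41.5625.
New quantity: Q = 287 − 2.5(41.5625) = 183.09375.
Buyer burden = 41.5625 − 38.125 = 3.4375; seller burden = 38.125 − 36.5625 = 1.5625.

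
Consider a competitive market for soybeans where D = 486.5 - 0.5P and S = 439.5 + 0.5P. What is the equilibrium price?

P* = 47

Set D = S: 486.5 - 0.5P = 439.5 + 0.5P.
47 = P, so P* = 47.
Q* = 486.5 − 0.5(47) = 463.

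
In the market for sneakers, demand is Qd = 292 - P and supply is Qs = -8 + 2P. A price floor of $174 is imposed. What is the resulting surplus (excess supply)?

Equilibrium price would be P* = 100, so the floor at 174 binds.
At P = 174: Qd = 118, Qs = 340.
Surplus = 340 − 118 = 222.

Surplus = 222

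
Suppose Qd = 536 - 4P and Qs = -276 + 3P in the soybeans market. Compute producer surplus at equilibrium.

Equilibrium: 536 - 4P = -276 + 3P gives P* = 116, Q* = 72.
Supply starts at P = 92 (where Qs = 0).
PS = ½(116 − 92)(72) = 864.

Producer surplus = 864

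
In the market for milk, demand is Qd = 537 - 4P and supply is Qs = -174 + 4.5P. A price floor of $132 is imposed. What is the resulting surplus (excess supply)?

Surplus = 411

Equilibrium price would be P* = 1422/17, so the floor at 132 binds.
At P = 132: Qd = 9, Qs = 420.
Surplus = 420 − 9 = 411.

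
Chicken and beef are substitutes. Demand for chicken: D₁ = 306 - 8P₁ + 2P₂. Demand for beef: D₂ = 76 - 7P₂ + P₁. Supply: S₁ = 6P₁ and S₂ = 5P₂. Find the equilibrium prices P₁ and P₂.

P₁ = 1912/83, P₂ = 685/83

Market 1: 306 - 8P₁ + 2P₂ = 6P₁ → 14P₁ - 2P₂ = 306.
Market 2: 12P₂ - P₁ = 76.
Eliminating P₂: 12×(1) + 2×(2) gives 166P₁ = 3824, so P₁ = 1912/83.
Back-substitute into (2): P₂ = (76 + 1×1912/83) / 12 = 685/83.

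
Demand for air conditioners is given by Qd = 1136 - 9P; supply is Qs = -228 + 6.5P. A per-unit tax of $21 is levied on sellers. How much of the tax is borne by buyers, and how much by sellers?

Pre-tax equilibrium: P* = 88, Q* = 344.
Tax on sellers shifts supply to Qs = -228 + 6.5(P − 21) = -364.5 + 6.5P.
1136 - 9P = -364.5 + 6.5P gives buyer price Pb = 3001/31; sellers receive Ps = 3001/31 − 21 = 2350/31.
New quantity: Q = 1136 − 9(3001/31) = 8207/31.
Buyer burden = 3001/31 − 88 = 273/31; seller burden = 88 − 2350/31 = 378/31.

Buyers bear 273/31, sellers bear 378/31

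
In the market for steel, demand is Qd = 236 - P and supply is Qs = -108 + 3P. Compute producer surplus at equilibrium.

Equilibrium: 236 - P = -108 + 3P gives P* = 86, Q* = 150.
Supply starts at P = 36 (where Qs = 0).
PS = ½(86 − 36)(150) = 3750.

Producer surplus = 3750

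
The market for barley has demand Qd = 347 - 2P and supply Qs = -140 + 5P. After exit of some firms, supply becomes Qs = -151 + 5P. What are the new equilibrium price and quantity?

P' = 498/7, Q' = 1433/7

Original equilibrium: P* = 487/7, Q* = 1455/7.
New equilibrium: 347 - 2P = -151 + 5P, so 498 = 7P and P' = 498/7; Q' = 347 − 2(498/7) = 1433/7.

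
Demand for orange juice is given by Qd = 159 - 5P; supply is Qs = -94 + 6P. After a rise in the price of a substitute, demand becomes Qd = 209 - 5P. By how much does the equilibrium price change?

Original equilibrium: P* = 23, Q* = 44.
New equilibrium: 209 - 5P = -94 + 6P, so 303 = 11P and P' = 303/11; Q' = 209 − 5(303/11) = 784/11.
Change in price: 303/11 − 23 = 50/11.

ΔP = 50/11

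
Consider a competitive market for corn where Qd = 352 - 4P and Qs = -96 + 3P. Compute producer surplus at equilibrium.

Equilibrium: 352 - 4P = -96 + 3P gives P* = 64, Q* = 96.
Supply starts at P = 32 (where Qs = 0).
PS = ½(64 − 32)(96) = 1536.

Producer surplus = 1536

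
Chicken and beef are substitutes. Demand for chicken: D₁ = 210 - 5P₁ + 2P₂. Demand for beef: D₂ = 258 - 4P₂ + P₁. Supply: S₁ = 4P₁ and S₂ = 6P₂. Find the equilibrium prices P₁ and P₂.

P₁ = 327/11, P₂ = 633/22

Market 1: 210 - 5P₁ + 2P₂ = 4P₁ → 9P₁ - 2P₂ = 210.
Market 2: 10P₂ - P₁ = 258.
Eliminating P₂: 10×(1) + 2×(2) gives 88P₁ = 2616, so P₁ = 327/11.
Back-substitute into (2): P₂ = (258 + 1×327/11) / 10 = 633/22.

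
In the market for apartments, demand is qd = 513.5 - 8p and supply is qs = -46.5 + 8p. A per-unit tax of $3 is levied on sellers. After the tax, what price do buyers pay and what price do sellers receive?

Pre-tax equilibrium: p* = 35, q* = 233.5.
Tax on sellers shifts supply to qs = -46.5 + 8(p − 3) = -70.5 + 8p.
513.5 - 8p = -70.5 + 8p gives buyer price pb = 36.5; sellers receive ps = 36.5 − 3 = 33.5.
New quantity: q = 513.5 − 8(36.5) = 221.5.

Buyers pay $36.5, sellers receive $33.5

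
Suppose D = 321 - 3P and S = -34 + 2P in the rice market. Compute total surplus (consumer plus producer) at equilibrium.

Total surplus = 4860

Equilibrium: 321 - 3P = -34 + 2P gives P* = 71, Q* = 108.
Demand choke price: P = 107; supply starts at P = 17.
CS = ½(107 − 71)(108) = 1944; PS = ½(71 − 17)(108) = 2916.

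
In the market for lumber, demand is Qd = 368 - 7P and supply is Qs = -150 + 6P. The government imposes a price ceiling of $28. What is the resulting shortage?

Shortage = 154

Equilibrium price would be P* = 518/13, so the ceiling at 28 binds.
At P = 28: Qd = 368 − 7(28) = 172, Qs = -150 + 6(28) = 18.
Shortage = 172 − 18 = 154.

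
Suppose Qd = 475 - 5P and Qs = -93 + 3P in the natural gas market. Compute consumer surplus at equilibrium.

Equilibrium: 475 - 5P = -93 + 3P gives P* = 71, Q* = 120.
Demand choke price (Qd = 0): P = 95.
CS = ½(95 − 71)(120) = 1440.

Consumer surplus = 1440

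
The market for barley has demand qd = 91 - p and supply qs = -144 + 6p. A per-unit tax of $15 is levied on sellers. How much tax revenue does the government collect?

Tax revenue = 4680/7

Pre-tax equilibrium: p* = 235/7, q* = 402/7.
Tax on sellers shifts supply to qs = -144 + 6(p − 15) = -234 + 6p.
91 - p = -234 + 6p gives buyer price pb = 325/7; sellers receive ps = 325/7 − 15 = 220/7.
New quantity: q = 91 − 1(325/7) = 312/7.
Revenue = 15 × 312/7 = 4680/7.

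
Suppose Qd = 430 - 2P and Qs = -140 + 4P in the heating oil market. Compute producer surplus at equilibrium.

Producer surplus = 7200

Equilibrium: 430 - 2P = -140 + 4P gives P* = 95, Q* = 240.
Supply starts at P = 35 (where Qs = 0).
PS = ½(95 − 35)(240) = 7200.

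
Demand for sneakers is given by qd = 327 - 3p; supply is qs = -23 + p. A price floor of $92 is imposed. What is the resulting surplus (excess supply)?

Equilibrium price would be p* = 87.5, so the floor at 92 binds.
At p = 92: qd = 51, qs = 69.
Surplus = 69 − 51 = 18.

Surplus = 18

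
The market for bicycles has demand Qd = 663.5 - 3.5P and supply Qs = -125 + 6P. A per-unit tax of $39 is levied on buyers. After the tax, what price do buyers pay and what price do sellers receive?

Buyers pay 2045/19, sellers receive 1304/19

Pre-tax equilibrium: P* = 83, Q* = 373.
Tax on buyers shifts demand to Qd = 663.5 − 3.5(P + 39) = 527 - 3.5P.
527 - 3.5P = -125 + 6P gives seller price Ps = 1304/19; buyers pay Pb = 1304/19 + 39 = 2045/19.
New quantity: Q = 663.5 − 3.5(2045/19) = 5449/19.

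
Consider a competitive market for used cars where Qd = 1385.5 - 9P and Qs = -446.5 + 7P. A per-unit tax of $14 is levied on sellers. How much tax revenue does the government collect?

Pre-tax equilibrium: P* = 114.5, Q* = 355.
Tax on sellers shifts supply to Qs = -446.5 + 7(P − 14) = -544.5 + 7P.
1385.5 - 9P = -544.5 + 7P gives buyer price Pb = 120.625; sellers receive Ps = 120.625 − 14 = 106.625.
New quantity: Q = 1385.5 − 9(120.625) = 299.875.
Revenue = 14 × 299.875 = 4198.25.

Tax revenue = 4198.25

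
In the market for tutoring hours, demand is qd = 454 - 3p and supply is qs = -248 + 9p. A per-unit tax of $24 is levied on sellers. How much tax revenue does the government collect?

Pre-tax equilibrium: p* = 58.5, q* = 278.5.
Tax on sellers shifts supply to qs = -248 + 9(p − 24) = -464 + 9p.
454 - 3p = -464 + 9p gives buyer price pb = 76.5; sellers receive ps = 76.5 − 24 = 52.5.
New quantity: q = 454 − 3(76.5) = 224.5.
Revenue = 24 × 224.5 = 5388.

Tax revenue = 5388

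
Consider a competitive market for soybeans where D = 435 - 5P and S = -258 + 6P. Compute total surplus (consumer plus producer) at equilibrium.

Equilibrium: 435 - 5P = -258 + 6P gives P* = 63, Q* = 120.
Demand choke price: P = 87; supply starts at P = 43.
CS = ½(87 − 63)(120) = 1440; PS = ½(63 − 43)(120) = 1200.

Total surplus = 2640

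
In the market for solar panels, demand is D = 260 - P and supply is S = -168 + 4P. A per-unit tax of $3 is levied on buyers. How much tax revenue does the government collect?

Tax revenue = 516

Pre-tax equilibrium: P* = 85.6, Q* = 174.4.
Tax on buyers shifts demand to D = 260 − 1(P + 3) = 257 - P.
257 - P = -168 + 4P gives seller price Ps = 85; buyers pay Pb = 85 + 3 = 88.
New quantity: Q = 260 − 1(88) = 172.
Revenue = 3 × 172 = 516.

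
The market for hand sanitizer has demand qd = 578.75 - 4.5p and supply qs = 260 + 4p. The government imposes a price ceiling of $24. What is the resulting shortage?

Shortage = 114.75

Equilibrium price would be p* = 37.5, so the ceiling at 24 binds.
At p = 24: qd = 578.75 − 4.5(24) = 470.75, qs = 260 + 4(24) = 356.
Shortage = 470.75 − 356 = 114.75.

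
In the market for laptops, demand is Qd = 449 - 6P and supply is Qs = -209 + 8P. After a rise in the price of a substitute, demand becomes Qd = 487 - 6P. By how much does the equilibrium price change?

ΔP = 19/7

Original equilibrium: P* = 47, Q* = 167.
New equilibrium: 487 - 6P = -209 + 8P, so 696 = 14P and P' = 348/7; Q' = 487 − 6(348/7) = 1321/7.
Change in price: 348/7 − 47 = 19/7.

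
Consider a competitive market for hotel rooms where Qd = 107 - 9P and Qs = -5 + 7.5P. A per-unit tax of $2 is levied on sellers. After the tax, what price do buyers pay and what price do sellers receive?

Buyers pay 254/33, sellers receive 188/33

Pre-tax equilibrium: P* = 224/33, Q* = 505/11.
Tax on sellers shifts supply to Qs = -5 + 7.5(P − 2) = -20 + 7.5P.
107 - 9P = -20 + 7.5P gives buyer price Pb = 254/33; sellers receive Ps = 254/33 − 2 = 188/33.
New quantity: Q = 107 − 9(254/33) = 415/11.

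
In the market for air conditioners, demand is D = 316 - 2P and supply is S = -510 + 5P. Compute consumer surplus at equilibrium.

Equilibrium: 316 - 2P = -510 + 5P gives P* = 118, Q* = 80.
Demand choke price (D = 0): P = 158.
CS = ½(158 − 118)(80) = 1600.

Consumer surplus = 1600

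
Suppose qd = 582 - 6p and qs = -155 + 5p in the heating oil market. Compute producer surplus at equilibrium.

Producer surplus = 3240

Equilibrium: 582 - 6p = -155 + 5p gives p* = 67, q* = 180.
Supply starts at p = 31 (where qs = 0).
PS = ½(67 − 31)(180) = 3240.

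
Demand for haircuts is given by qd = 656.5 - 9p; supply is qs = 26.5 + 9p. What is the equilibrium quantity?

q* = 341.5

Set qd = qs: 656.5 - 9p = 26.5 + 9p.
630 = 18p, so p* = 35.
q* = 656.5 − 9(35) = 341.5.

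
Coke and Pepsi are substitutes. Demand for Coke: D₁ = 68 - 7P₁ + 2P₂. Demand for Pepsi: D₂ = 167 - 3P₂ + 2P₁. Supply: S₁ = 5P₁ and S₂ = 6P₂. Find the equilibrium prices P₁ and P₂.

Market 1: 68 - 7P₁ + 2P₂ = 5P₁ → 12P₁ - 2P₂ = 68.
Market 2: 9P₂ - 2P₁ = 167.
Eliminating P₂: 9×(1) + 2×(2) gives 104P₁ = 946, so P₁ = 473/52.
Back-substitute into (2): P₂ = (167 + 2×473/52) / 9 = 535/26.

P₁ = 473/52, P₂ = 535/26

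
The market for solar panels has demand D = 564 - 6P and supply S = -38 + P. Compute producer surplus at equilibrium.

Producer surplus = 1152

Equilibrium: 564 - 6P = -38 + P gives P* = 86, Q* = 48.
Supply starts at P = 38 (where S = 0).
PS = ½(86 − 38)(48) = 1152.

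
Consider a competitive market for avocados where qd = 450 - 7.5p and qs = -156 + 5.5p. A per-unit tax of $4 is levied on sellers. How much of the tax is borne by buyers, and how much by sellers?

Pre-tax equilibrium: p* = 606/13, q* = 1305/13.
Tax on sellers shifts supply to qs = -156 + 5.5(p − 4) = -178 + 5.5p.
450 - 7.5p = -178 + 5.5p gives buyer price pb = 628/13; sellers receive ps = 628/13 − 4 = 576/13.
New quantity: q = 450 − 7.5(628/13) = 1140/13.
Buyer burden = 628/13 − 606/13 = 22/13; seller burden = 606/13 − 576/13 = 30/13.

Buyers bear 22/13, sellers bear 30/13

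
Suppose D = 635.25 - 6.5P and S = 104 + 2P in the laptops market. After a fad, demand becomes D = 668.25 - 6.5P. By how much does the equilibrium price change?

ΔP = 66/17

Original equilibrium: P* = 62.5, Q* = 229.
New equilibrium: 668.25 - 6.5P = 104 + 2P, so 564.25 = 8.5P and P' = 2257/34; Q' = 668.25 − 6.5(2257/34) = 4025/17.
Change in price: 2257/34 − 62.5 = 66/17.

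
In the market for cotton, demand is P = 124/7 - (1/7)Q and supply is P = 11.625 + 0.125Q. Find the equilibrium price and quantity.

P* = 217/15, Q* = 341/15

Set the two price expressions equal: 124/7 - (1/7)Q = 11.625 + 0.125Q.
341/56 = (15/56)Q, so Q* = 341/15.
P* = 124/7 − (1/7)(341/15) = 217/15.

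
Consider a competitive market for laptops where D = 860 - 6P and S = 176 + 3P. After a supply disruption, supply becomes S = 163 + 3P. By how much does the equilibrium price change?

Original equilibrium: P* = 76, Q* = 404.
New equilibrium: 860 - 6P = 163 + 3P, so 697 = 9P and P' = 697/9; Q' = 860 − 6(697/9) = 1186/3.
Change in price: 697/9 − 76 = 13/9.

ΔP = 13/9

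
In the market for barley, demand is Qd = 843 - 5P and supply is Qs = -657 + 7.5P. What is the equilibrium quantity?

Set Qd = Qs: 843 - 5P = -657 + 7.5P.
1500 = 12.5P, so P* = 120.
Q* = 843 − 5(120) = 243.

Q* = 243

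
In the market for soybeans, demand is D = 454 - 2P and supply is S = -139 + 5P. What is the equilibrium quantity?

Set D = S: 454 - 2P = -139 + 5P.
593 = 7P, so P* = 593/7.
Q* = 454 − 2(593/7) = 1992/7.

Q* = 1992/7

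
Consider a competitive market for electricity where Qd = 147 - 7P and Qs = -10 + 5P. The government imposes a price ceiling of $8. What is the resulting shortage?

Equilibrium price would be P* = 157/12, so the ceiling at 8 binds.
At P = 8: Qd = 147 − 7(8) = 91, Qs = -10 + 5(8) = 30.
Shortage = 91 − 30 = 61.

Shortage = 61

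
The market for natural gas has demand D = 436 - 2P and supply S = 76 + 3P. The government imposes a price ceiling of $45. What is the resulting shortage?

Equilibrium price would be P* = 72, so the ceiling at 45 binds.
At P = 45: D = 436 − 2(45) = 346, S = 76 + 3(45) = 211.
Shortage = 346 − 211 = 135.

Shortage = 135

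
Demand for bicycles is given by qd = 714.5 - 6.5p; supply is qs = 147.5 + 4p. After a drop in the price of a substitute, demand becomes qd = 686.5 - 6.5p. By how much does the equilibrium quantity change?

Δq = -32/3

Original equilibrium: p* = 54, q* = 363.5.
New equilibrium: 686.5 - 6.5p = 147.5 + 4p, so 539 = 10.5p and p' = 154/3; q' = 686.5 − 6.5(154/3) = 2117/6.
Change in quantity: 2117/6 − 363.5 = -32/3.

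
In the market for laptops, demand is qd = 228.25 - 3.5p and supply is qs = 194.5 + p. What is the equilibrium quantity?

q* = 202

Set qd = qs: 228.25 - 3.5p = 194.5 + p.
33.75 = 4.5p, so p* = 7.5.
q* = 228.25 − 3.5(7.5) = 202.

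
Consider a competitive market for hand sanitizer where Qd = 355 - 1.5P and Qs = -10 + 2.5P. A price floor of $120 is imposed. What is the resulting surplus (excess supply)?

Equilibrium price would be P* = 91.25, so the floor at 120 binds.
At P = 120: Qd = 175, Qs = 290.
Surplus = 290 − 175 = 115.

Surplus = 115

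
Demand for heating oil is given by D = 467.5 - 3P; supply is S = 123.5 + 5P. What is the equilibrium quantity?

Set D = S: 467.5 - 3P = 123.5 + 5P.
344 = 8P, so P* = 43.
Q* = 467.5 − 3(43) = 338.5.

Q* = 338.5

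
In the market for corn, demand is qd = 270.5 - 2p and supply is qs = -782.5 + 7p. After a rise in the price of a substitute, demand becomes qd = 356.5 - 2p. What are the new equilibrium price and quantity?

p' = 1139/9, q' = 1861/18

Original equilibrium: p* = 117, q* = 36.5.
New equilibrium: 356.5 - 2p = -782.5 + 7p, so 1139 = 9p and p' = 1139/9; q' = 356.5 − 2(1139/9) = 1861/18.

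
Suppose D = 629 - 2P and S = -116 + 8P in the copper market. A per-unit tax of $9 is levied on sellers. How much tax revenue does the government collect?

Pre-tax equilibrium: P* = 74.5, Q* = 480.
Tax on sellers shifts supply to S = -116 + 8(P − 9) = -188 + 8P.
629 - 2P = -188 + 8P gives buyer price Pb = 81.7; sellers receive Ps = 81.7 − 9 = 72.7.
New quantity: Q = 629 − 2(81.7) = 465.6.
Revenue = 9 × 465.6 = 4190.4.

Tax revenue = 4190.4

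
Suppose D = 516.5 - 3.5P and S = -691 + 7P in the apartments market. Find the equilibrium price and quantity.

P* = 115, Q* = 114

Set D = S: 516.5 - 3.5P = -691 + 7P.
1207.5 = 10.5P, so P* = 115.
Q* = 516.5 − 3.5(115) = 114.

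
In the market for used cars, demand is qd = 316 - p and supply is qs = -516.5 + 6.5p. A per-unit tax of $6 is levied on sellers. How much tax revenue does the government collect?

Tax revenue = 1198.8

Pre-tax equilibrium: p* = 111, q* = 205.
Tax on sellers shifts supply to qs = -516.5 + 6.5(p − 6) = -555.5 + 6.5p.
316 - p = -555.5 + 6.5p gives buyer price pb = 116.2; sellers receive ps = 116.2 − 6 = 110.2.
New quantity: q = 316 − 1(116.2) = 199.8.
Revenue = 6 × 199.8 = 1198.8.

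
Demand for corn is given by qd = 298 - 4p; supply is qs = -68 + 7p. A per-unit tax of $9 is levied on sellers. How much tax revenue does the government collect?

Tax revenue = 1278

Pre-tax equilibrium: p* = 366/11, q* = 1814/11.
Tax on sellers shifts supply to qs = -68 + 7(p − 9) = -131 + 7p.
298 - 4p = -131 + 7p gives buyer price pb = 39; sellers receive ps = 39 − 9 = 30.
New quantity: q = 298 − 4(39) = 142.
Revenue = 9 × 142 = 1278.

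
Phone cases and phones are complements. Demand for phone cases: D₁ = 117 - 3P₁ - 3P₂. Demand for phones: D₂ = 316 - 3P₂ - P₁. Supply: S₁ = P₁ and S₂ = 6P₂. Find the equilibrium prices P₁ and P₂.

P₁ = 35/11, P₂ = 1147/33

Market 1: 117 - 3P₁ - 3P₂ = P₁ → 4P₁ + 3P₂ = 117.
Market 2: 9P₂ + P₁ = 316.
Eliminating P₂: 9×(1) − 3×(2) gives 33P₁ = 105, so P₁ = 35/11.
Back-substitute into (2): P₂ = (316 − 1×35/11) / 9 = 1147/33.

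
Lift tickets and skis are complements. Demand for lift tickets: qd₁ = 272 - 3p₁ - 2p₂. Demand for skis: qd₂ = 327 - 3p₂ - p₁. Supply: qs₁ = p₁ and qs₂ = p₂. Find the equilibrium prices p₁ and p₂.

p₁ = 31, p₂ = 74

Market 1: 272 - 3p₁ - 2p₂ = p₁ → 4p₁ + 2p₂ = 272.
Market 2: 4p₂ + p₁ = 327.
Eliminating p₂: 4×(1) − 2×(2) gives 14p₁ = 434, so p₁ = 31.
Back-substitute into (2): p₂ = (327 − 1×31) / 4 = 74.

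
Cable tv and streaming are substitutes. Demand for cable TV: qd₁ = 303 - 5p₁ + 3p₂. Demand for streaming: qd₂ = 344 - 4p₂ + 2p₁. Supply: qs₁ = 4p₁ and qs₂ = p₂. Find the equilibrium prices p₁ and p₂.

Market 1: 303 - 5p₁ + 3p₂ = 4p₁ → 9p₁ - 3p₂ = 303.
Market 2: 5p₂ - 2p₁ = 344.
Eliminating p₂: 5×(1) + 3×(2) gives 39p₁ = 2547, so p₁ = 849/13.
Back-substitute into (2): p₂ = (344 + 2×849/13) / 5 = 1234/13.

p₁ = 849/13, p₂ = 1234/13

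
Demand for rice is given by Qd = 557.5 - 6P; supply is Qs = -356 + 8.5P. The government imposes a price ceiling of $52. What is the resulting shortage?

Equilibrium price would be P* = 63, so the ceiling at 52 binds.
At P = 52: Qd = 557.5 − 6(52) = 245.5, Qs = -356 + 8.5(52) = 86.
Shortage = 245.5 − 86 = 159.5.

Shortage = 159.5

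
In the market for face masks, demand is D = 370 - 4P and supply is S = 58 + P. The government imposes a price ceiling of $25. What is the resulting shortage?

Shortage = 187

Equilibrium price would be P* = 62.4, so the ceiling at 25 binds.
At P = 25: D = 370 − 4(25) = 270, S = 58 + 1(25) = 83.
Shortage = 270 − 83 = 187.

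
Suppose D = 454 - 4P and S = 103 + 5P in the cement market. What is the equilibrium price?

Set D = S: 454 - 4P = 103 + 5P.
351 = 9P, so P* = 39.
Q* = 454 − 4(39) = 298.

P* = 39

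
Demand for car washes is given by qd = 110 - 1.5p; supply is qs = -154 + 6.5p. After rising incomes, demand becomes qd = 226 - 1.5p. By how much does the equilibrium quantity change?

Δq = 94.25

Original equilibrium: p* = 33, q* = 60.5.
New equilibrium: 226 - 1.5p = -154 + 6.5p, so 380 = 8p and p' = 47.5; q' = 226 − 1.5(47.5) = 154.75.
Change in quantity: 154.75 − 60.5 = 94.25.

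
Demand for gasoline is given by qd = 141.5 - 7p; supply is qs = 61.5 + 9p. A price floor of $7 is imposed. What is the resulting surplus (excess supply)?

Equilibrium price would be p* = 5, so the floor at 7 binds.
At p = 7: qd = 92.5, qs = 124.5.
Surplus = 124.5 − 92.5 = 32.

Surplus = 32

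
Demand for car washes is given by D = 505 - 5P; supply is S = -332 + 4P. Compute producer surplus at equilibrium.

Equilibrium: 505 - 5P = -332 + 4P gives P* = 93, Q* = 40.
Supply starts at P = 83 (where S = 0).
PS = ½(93 − 83)(40) = 200.

Producer surplus = 200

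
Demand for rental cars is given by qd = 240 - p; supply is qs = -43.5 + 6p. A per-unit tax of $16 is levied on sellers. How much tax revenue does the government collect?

Pre-tax equilibrium: p* = 40.5, q* = 199.5.
Tax on sellers shifts supply to qs = -43.5 + 6(p − 16) = -139.5 + 6p.
240 - p = -139.5 + 6p gives buyer price pb = 759/14; sellers receive ps = 759/14 − 16 = 535/14.
New quantity: q = 240 − 1(759/14) = 2601/14.
Revenue = 16 × 2601/14 = 20808/7.

Tax revenue = 20808/7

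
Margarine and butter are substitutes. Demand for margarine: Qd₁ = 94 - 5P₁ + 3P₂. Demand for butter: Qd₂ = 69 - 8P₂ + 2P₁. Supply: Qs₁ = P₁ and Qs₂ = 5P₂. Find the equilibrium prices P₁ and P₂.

P₁ = 1429/72, P₂ = 301/36

Market 1: 94 - 5P₁ + 3P₂ = P₁ → 6P₁ - 3P₂ = 94.
Market 2: 13P₂ - 2P₁ = 69.
Eliminating P₂: 13×(1) + 3×(2) gives 72P₁ = 1429, so P₁ = 1429/72.
Back-substitute into (2): P₂ = (69 + 2×1429/72) / 13 = 301/36.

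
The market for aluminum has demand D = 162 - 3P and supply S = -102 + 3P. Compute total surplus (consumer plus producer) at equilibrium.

Total surplus = 300

Equilibrium: 162 - 3P = -102 + 3P gives P* = 44, Q* = 30.
Demand choke price: P = 54; supply starts at P = 34.
CS = ½(54 − 44)(30) = 150; PS = ½(44 − 34)(30) = 150.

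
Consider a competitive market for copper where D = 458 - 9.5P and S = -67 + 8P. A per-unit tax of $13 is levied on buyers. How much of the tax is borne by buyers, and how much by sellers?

Pre-tax equilibrium: P* = 30, Q* = 173.
Tax on buyers shifts demand to D = 458 − 9.5(P + 13) = 334.5 - 9.5P.
334.5 - 9.5P = -67 + 8P gives seller price Ps = 803/35; buyers pay Pb = 803/35 + 13 = 1258/35.
New quantity: Q = 458 − 9.5(1258/35) = 4079/35.
Buyer burden = 1258/35 − 30 = 208/35; seller burden = 30 − 803/35 = 247/35.

Buyers bear 208/35, sellers bear 247/35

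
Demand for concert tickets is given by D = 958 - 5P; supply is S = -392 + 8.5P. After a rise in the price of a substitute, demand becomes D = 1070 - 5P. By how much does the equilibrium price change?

ΔP = 224/27

Original equilibrium: P* = 100, Q* = 458.
New equilibrium: 1070 - 5P = -392 + 8.5P, so 1462 = 13.5P and P' = 2924/27; Q' = 1070 − 5(2924/27) = 14270/27.
Change in price: 2924/27 − 100 = 224/27.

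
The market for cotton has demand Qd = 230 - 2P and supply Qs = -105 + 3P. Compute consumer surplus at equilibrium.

Consumer surplus = 2304

Equilibrium: 230 - 2P = -105 + 3P gives P* = 67, Q* = 96.
Demand choke price (Qd = 0): P = 115.
CS = ½(115 − 67)(96) = 2304.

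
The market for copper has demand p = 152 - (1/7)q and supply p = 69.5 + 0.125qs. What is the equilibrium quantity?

q* = 308

Set the two price expressions equal: 152 - (1/7)q = 69.5 + 0.125q.
82.5 = (15/56)q, so q* = 308.
p* = 152 − (1/7)(308) = 108.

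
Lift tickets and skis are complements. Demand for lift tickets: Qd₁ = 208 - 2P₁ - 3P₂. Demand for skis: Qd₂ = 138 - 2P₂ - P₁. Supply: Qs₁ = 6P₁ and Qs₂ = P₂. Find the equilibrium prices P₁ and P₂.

Market 1: 208 - 2P₁ - 3P₂ = 6P₁ → 8P₁ + 3P₂ = 208.
Market 2: 3P₂ + P₁ = 138.
Eliminating P₂: 3×(1) − 3×(2) gives 21P₁ = 210, so P₁ = 10.
Back-substitute into (2): P₂ = (138 − 1×10) / 3 = 128/3.

P₁ = 10, P₂ = 128/3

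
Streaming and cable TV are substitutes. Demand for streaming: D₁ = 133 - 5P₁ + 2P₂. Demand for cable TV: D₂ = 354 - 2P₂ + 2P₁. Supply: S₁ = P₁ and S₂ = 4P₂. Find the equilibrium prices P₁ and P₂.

P₁ = 47.0625, P₂ = 74.6875

Market 1: 133 - 5P₁ + 2P₂ = P₁ → 6P₁ - 2P₂ = 133.
Market 2: 6P₂ - 2P₁ = 354.
Eliminating P₂: 6×(1) + 2×(2) gives 32P₁ = 1506, so P₁ = 47.0625.
Back-substitute into (2): P₂ = (354 + 2×47.0625) / 6 = 74.6875.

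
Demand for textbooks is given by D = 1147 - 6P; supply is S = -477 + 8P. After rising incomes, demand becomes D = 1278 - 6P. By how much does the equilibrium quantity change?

Original equilibrium: P* = 116, Q* = 451.
New equilibrium: 1278 - 6P = -477 + 8P, so 1755 = 14P and P' = 1755/14; Q' = 1278 − 6(1755/14) = 3681/7.
Change in quantity: 3681/7 − 451 = 524/7.

ΔQ = 524/7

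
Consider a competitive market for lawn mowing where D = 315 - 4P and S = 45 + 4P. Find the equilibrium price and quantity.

P* = 33.75, Q* = 180

Set D = S: 315 - 4P = 45 + 4P.
270 = 8P, so P* = 33.75.
Q* = 315 − 4(33.75) = 180.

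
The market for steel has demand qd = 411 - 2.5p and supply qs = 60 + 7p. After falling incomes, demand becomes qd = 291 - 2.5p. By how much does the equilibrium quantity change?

Original equilibrium: p* = 702/19, q* = 6054/19.
New equilibrium: 291 - 2.5p = 60 + 7p, so 231 = 9.5p and p' = 462/19; q' = 291 − 2.5(462/19) = 4374/19.
Change in quantity: 4374/19 − 6054/19 = -1680/19.

Δq = -1680/19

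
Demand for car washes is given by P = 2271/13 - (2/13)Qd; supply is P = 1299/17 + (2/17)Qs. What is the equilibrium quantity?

Q* = 362

Set the two price expressions equal: 2271/13 - (2/13)Q = 1299/17 + (2/17)Q.
21720/221 = (60/221)Q, so Q* = 362.
P* = 2271/13 − (2/13)(362) = 119.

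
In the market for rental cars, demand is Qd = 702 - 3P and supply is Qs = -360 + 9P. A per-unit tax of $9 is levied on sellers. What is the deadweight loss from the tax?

Deadweight loss = 91.125

Pre-tax equilibrium: P* = 88.5, Q* = 436.5.
Tax on sellers shifts supply to Qs = -360 + 9(P − 9) = -441 + 9P.
702 - 3P = -441 + 9P gives buyer price Pb = 95.25; sellers receive Ps = 95.25 − 9 = 86.25.
New quantity: Q = 702 − 3(95.25) = 416.25.
DWL = ½ × 9 × (436.5 − 416.25) = 91.125.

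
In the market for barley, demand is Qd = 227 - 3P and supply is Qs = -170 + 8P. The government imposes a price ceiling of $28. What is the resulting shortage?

Shortage = 89

Equilibrium price would be P* = 397/11, so the ceiling at 28 binds.
At P = 28: Qd = 227 − 3(28) = 143, Qs = -170 + 8(28) = 54.
Shortage = 143 − 54 = 89.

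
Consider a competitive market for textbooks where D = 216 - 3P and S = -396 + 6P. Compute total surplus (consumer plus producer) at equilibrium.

Total surplus = 36

Equilibrium: 216 - 3P = -396 + 6P gives P* = 68, Q* = 12.
Demand choke price: P = 72; supply starts at P = 66.
CS = ½(72 − 68)(12) = 24; PS = ½(68 − 66)(12) = 12.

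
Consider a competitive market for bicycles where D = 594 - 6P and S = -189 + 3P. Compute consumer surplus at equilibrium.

Equilibrium: 594 - 6P = -189 + 3P gives P* = 87, Q* = 72.
Demand choke price (D = 0): P = 99.
CS = ½(99 − 87)(72) = 432.

Consumer surplus = 432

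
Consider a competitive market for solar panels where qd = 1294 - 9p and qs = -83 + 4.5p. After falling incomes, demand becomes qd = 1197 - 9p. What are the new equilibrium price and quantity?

p' = 2560/27, q' = 1031/3

Original equilibrium: p* = 102, q* = 376.
New equilibrium: 1197 - 9p = -83 + 4.5p, so 1280 = 13.5p and p' = 2560/27; q' = 1197 − 9(2560/27) = 1031/3.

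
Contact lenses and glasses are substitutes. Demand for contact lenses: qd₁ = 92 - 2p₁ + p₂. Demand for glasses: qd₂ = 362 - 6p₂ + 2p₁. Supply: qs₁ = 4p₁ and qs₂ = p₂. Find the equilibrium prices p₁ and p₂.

Market 1: 92 - 2p₁ + p₂ = 4p₁ → 6p₁ - p₂ = 92.
Market 2: 7p₂ - 2p₁ = 362.
Eliminating p₂: 7×(1) + 1×(2) gives 40p₁ = 1006, so p₁ = 25.15.
Back-substitute into (2): p₂ = (362 + 2×25.15) / 7 = 58.9.

p₁ = 25.15, p₂ = 58.9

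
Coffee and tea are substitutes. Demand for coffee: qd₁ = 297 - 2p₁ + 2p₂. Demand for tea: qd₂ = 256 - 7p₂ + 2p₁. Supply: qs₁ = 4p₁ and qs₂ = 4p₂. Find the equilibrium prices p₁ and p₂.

Market 1: 297 - 2p₁ + 2p₂ = 4p₁ → 6p₁ - 2p₂ = 297.
Market 2: 11p₂ - 2p₁ = 256.
Eliminating p₂: 11×(1) + 2×(2) gives 62p₁ = 3779, so p₁ = 3779/62.
Back-substitute into (2): p₂ = (256 + 2×3779/62) / 11 = 1065/31.

p₁ = 3779/62, p₂ = 1065/31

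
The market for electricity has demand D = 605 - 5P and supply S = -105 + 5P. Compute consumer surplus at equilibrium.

Consumer surplus = 6250

Equilibrium: 605 - 5P = -105 + 5P gives P* = 71, Q* = 250.
Demand choke price (D = 0): P = 121.
CS = ½(121 − 71)(250) = 6250.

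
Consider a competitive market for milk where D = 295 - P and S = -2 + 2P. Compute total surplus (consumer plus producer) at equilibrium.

Total surplus = 28812

Equilibrium: 295 - P = -2 + 2P gives P* = 99, Q* = 196.
Demand choke price: P = 295; supply starts at P = 1.
CS = ½(295 − 99)(196) = 19208; PS = ½(99 − 1)(196) = 9604.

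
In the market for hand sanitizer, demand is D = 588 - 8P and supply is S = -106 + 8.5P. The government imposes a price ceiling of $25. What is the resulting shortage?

Equilibrium price would be P* = 1388/33, so the ceiling at 25 binds.
At P = 25: D = 588 − 8(25) = 388, S = -106 + 8.5(25) = 106.5.
Shortage = 388 − 106.5 = 281.5.

Shortage = 281.5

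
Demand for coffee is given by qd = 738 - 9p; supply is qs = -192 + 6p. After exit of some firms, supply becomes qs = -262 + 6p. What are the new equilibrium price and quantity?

p' = 200/3, q' = 138

Original equilibrium: p* = 62, q* = 180.
New equilibrium: 738 - 9p = -262 + 6p, so 1000 = 15p and p' = 200/3; q' = 738 − 9(200/3) = 138.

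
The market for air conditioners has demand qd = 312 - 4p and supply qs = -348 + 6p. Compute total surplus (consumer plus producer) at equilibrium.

Equilibrium: 312 - 4p = -348 + 6p gives p* = 66, q* = 48.
Demand choke price: p = 78; supply starts at p = 58.
CS = ½(78 − 66)(48) = 288; PS = ½(66 − 58)(48) = 192.

Total surplus = 480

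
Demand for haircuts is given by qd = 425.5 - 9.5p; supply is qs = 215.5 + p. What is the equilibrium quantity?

Set qd = qs: 425.5 - 9.5p = 215.5 + p.
210 = 10.5p, so p* = 20.
q* = 425.5 − 9.5(20) = 235.5.

q* = 235.5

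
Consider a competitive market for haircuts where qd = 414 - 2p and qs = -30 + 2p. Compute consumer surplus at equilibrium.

Consumer surplus = 9216

Equilibrium: 414 - 2p = -30 + 2p gives p* = 111, q* = 192.
Demand choke price (qd = 0): p = 207.
CS = ½(207 − 111)(192) = 9216.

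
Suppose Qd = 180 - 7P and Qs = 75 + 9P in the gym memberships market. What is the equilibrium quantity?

Set Qd = Qs: 180 - 7P = 75 + 9P.
105 = 16P, so P* = 6.5625.
Q* = 180 − 7(6.5625) = 134.0625.

Q* = 134.0625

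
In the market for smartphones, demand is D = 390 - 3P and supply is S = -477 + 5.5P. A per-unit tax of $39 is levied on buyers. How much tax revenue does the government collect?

Pre-tax equilibrium: P* = 102, Q* = 84.
Tax on buyers shifts demand to D = 390 − 3(P + 39) = 273 - 3P.
273 - 3P = -477 + 5.5P gives seller price Ps = 1500/17; buyers pay Pb = 1500/17 + 39 = 2163/17.
New quantity: Q = 390 − 3(2163/17) = 141/17.
Revenue = 39 × 141/17 = 5499/17.

Tax revenue = 5499/17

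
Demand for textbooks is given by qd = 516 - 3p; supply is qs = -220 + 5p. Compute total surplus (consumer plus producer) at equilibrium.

Equilibrium: 516 - 3p = -220 + 5p gives p* = 92, q* = 240.
Demand choke price: p = 172; supply starts at p = 44.
CS = ½(172 − 92)(240) = 9600; PS = ½(92 − 44)(240) = 5760.

Total surplus = 15360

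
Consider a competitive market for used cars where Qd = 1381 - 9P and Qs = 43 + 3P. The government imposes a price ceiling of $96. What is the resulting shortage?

Shortage = 186

Equilibrium price would be P* = 111.5, so the ceiling at 96 binds.
At P = 96: Qd = 1381 − 9(96) = 517, Qs = 43 + 3(96) = 331.
Shortage = 517 − 331 = 186.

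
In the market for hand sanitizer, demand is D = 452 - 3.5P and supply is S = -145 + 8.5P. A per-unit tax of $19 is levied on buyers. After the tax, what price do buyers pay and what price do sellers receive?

Buyers pay 1517/24, sellers receive 1061/24

Pre-tax equilibrium: P* = 49.75, Q* = 277.875.
Tax on buyers shifts demand to D = 452 − 3.5(P + 19) = 385.5 - 3.5P.
385.5 - 3.5P = -145 + 8.5P gives seller price Ps = 1061/24; buyers pay Pb = 1061/24 + 19 = 1517/24.
New quantity: Q = 452 − 3.5(1517/24) = 11077/48.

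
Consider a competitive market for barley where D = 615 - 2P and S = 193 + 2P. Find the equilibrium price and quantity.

Set D = S: 615 - 2P = 193 + 2P.
422 = 4P, so P* = 105.5.
Q* = 615 − 2(105.5) = 404.

P* = 105.5, Q* = 404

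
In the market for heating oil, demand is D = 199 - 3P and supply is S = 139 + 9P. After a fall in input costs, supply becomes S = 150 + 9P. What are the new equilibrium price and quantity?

Original equilibrium: P* = 5, Q* = 184.
New equilibrium: 199 - 3P = 150 + 9P, so 49 = 12P and P' = 49/12; Q' = 199 − 3(49/12) = 186.75.

P' = 49/12, Q' = 186.75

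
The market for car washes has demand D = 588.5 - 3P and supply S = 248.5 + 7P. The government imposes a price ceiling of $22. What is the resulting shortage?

Equilibrium price would be P* = 34, so the ceiling at 22 binds.
At P = 22: D = 588.5 − 3(22) = 522.5, S = 248.5 + 7(22) = 402.5.
Shortage = 522.5 − 402.5 = 120.

Shortage = 120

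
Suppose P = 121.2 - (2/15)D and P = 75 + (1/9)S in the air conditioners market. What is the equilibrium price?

Set the two price expressions equal: 121.2 - (2/15)Q = 75 + (1/9)Q.
46.2 = (11/45)Q, so Q* = 189.
P* = 121.2 − (2/15)(189) = 96.

P* = 96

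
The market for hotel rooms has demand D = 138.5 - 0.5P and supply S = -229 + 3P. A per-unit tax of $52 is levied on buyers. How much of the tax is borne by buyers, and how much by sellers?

Pre-tax equilibrium: P* = 105, Q* = 86.
Tax on buyers shifts demand to D = 138.5 − 0.5(P + 52) = 112.5 - 0.5P.
112.5 - 0.5P = -229 + 3P gives seller price Ps = 683/7; buyers pay Pb = 683/7 + 52 = 1047/7.
New quantity: Q = 138.5 − 0.5(1047/7) = 446/7.
Buyer burden = 1047/7 − 105 = 312/7; seller burden = 105 − 683/7 = 52/7.

Buyers bear 312/7, sellers bear 52/7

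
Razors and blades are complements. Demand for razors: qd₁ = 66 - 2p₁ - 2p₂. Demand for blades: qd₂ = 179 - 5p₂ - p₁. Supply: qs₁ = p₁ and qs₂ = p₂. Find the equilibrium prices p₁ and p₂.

p₁ = 2.375, p₂ = 29.4375

Market 1: 66 - 2p₁ - 2p₂ = p₁ → 3p₁ + 2p₂ = 66.
Market 2: 6p₂ + p₁ = 179.
Eliminating p₂: 6×(1) − 2×(2) gives 16p₁ = 38, so p₁ = 2.375.
Back-substitute into (2): p₂ = (179 − 1×2.375) / 6 = 29.4375.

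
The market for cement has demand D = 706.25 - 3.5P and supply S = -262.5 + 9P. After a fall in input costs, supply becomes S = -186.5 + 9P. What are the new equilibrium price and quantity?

Original equilibrium: P* = 77.5, Q* = 435.
New equilibrium: 706.25 - 3.5P = -186.5 + 9P, so 892.75 = 12.5P and P' = 71.42; Q' = 706.25 − 3.5(71.42) = 456.28.

P' = 71.42, Q' = 456.28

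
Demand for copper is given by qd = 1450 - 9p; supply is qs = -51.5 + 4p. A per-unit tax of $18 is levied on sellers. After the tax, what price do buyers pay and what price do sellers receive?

Pre-tax equilibrium: p* = 115.5, q* = 410.5.
Tax on sellers shifts supply to qs = -51.5 + 4(p − 18) = -123.5 + 4p.
1450 - 9p = -123.5 + 4p gives buyer price pb = 3147/26; sellers receive ps = 3147/26 − 18 = 2679/26.
New quantity: q = 1450 − 9(3147/26) = 9377/26.

Buyers pay 3147/26, sellers receive 2679/26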